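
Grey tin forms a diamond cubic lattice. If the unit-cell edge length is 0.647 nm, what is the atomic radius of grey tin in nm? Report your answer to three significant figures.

In a diamond cubic lattice, nearest neighbors lie along the body diagonal with √3·a = 8r.
r = √3·a/8 = 1.7321 × 0.647 / 8 = 0.140 nm.

0.140 nm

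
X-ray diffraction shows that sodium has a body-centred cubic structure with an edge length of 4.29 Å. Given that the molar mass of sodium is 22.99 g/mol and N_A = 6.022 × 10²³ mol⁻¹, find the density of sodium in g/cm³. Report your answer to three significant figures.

0.967 g/cm³

A BCC unit cell contains Z = 2 atoms.
Cell volume: a³ = (4.29 Å)³ = (4.290 × 10^-8 cm)³ = 7.895 × 10^-23 cm³.
ρ = Z·M/(N_A·a³) = 2 × 22.99 / (6.022 × 10²³ × 7.895 × 10^-23) = 0.9671 g/cm³.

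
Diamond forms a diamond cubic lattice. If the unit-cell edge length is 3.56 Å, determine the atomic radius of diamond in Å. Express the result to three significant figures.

0.771 Å

In a diamond cubic lattice, nearest neighbors lie along the body diagonal with √3·a = 8r.
r = √3·a/8 = 1.7321 × 3.56 / 8 = 0.771 Å.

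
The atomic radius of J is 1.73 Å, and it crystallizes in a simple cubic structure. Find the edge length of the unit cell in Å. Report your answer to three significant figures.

3.46 Å

In a simple cubic lattice, atoms touch along the cell edge, so a = 2r.
a = 2r = 2 × 1.73 = 3.46 Å.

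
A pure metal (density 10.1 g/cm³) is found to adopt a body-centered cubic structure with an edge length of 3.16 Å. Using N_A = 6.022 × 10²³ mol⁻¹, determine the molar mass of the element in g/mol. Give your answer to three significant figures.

96.0 g/mol

A BCC cell has Z = 2 atoms; a = 3.160 × 10^-8 cm.
M = ρ·N_A·a³/Z = 10.1 × 6.022 × 10²³ × 3.155 × 10^-23 / 2 = 96.0 g/mol.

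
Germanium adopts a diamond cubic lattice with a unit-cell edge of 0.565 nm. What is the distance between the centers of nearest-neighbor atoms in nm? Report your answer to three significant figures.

0.245 nm

In a diamond cubic structure, nearest neighbors lie along the body diagonal with √3·a = 8r; the nearest-neighbor distance equals 2r = 0.4330·a.
d = 0.4330 × 0.565 = 0.245 nm.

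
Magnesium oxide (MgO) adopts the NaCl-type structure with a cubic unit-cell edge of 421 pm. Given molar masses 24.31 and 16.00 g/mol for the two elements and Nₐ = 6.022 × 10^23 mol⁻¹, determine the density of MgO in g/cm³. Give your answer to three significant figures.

3.59 g/cm³

The NaCl-type structure contains Z = 4 formula units per cell; M(MgO) = 24.31 + 16.00 = 40.31 g/mol.
a³ = (4.210 × 10^-8 cm)³ = 7.462 × 10^-23 cm³.
ρ = 4 × 40.31 / (6.022 × 10²³ × 7.462 × 10^-23) = 3.588 g/cm³.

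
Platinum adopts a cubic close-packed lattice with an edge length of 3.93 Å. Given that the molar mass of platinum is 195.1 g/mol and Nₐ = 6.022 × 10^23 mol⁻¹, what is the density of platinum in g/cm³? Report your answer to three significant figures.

An FCC unit cell contains Z = 4 atoms.
Cell volume: a³ = (3.93 Å)³ = (3.930 × 10^-8 cm)³ = 6.070 × 10^-23 cm³.
ρ = Z·M/(N_A·a³) = 4 × 195.1 / (6.022 × 10²³ × 6.070 × 10^-23) = 21.35 g/cm³.

21.4 g/cm³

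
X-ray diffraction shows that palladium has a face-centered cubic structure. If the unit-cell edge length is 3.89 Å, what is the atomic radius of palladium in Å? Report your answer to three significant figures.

1.38 Å

In an FCC lattice, atoms touch along the face diagonal, so √2·a = 4r.
r = √2·a/4 = 1.4142 × 3.89 / 4 = 1.38 Å.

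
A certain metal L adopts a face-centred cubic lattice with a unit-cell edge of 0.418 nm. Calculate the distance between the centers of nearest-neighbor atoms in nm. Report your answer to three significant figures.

0.296 nm

In an FCC structure, atoms touch along the face diagonal, so √2·a = 4r; the nearest-neighbor distance equals 2r = 0.7071·a.
d = 0.7071 × 0.418 = 0.296 nm.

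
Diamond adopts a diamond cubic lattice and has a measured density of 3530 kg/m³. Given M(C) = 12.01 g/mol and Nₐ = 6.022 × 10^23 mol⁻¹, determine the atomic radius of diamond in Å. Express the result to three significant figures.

0.771 Å

For a diamond cubic cell (Z = 8), a³ = Z·M/(N_A·ρ) = 8 × 12.01 / (6.022 × 10²³ × 3.530) = 4.520 × 10^-23 cm³, so a = 3.562 × 10^-8 cm = 3.562 Å.
Nearest neighbors lie along the body diagonal with √3·a = 8r, so r = 0.2165 × a = 0.771 Å.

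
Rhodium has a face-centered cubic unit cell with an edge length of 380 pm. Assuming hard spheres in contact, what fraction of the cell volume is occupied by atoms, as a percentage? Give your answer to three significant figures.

In an FCC lattice atoms touch along the face diagonal, so √2·a = 4r, so r = 0.3536a = 134.4 pm.
Packing fraction = Z·(4/3)πr³ / a³ = 4 × (4/3)π × (134.4)³ / (380)³ = 0.7405 = 74.0%.

74.0%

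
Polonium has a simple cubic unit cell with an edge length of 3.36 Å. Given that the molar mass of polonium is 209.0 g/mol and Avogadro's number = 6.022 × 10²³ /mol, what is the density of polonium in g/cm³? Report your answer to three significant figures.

9.15 g/cm³

A simple cubic unit cell contains Z = 1 atom.
Cell volume: a³ = (3.36 Å)³ = (3.360 × 10^-8 cm)³ = 3.793 × 10^-23 cm³.
ρ = Z·M/(N_A·a³) = 1 × 209.0 / (6.022 × 10²³ × 3.793 × 10^-23) = 9.149 g/cm³.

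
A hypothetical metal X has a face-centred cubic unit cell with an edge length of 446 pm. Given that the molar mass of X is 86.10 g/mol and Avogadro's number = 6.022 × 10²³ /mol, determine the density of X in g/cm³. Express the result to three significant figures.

An FCC unit cell contains Z = 4 atoms.
Cell volume: a³ = (446 pm)³ = (4.460 × 10^-8 cm)³ = 8.872 × 10^-23 cm³.
ρ = Z·M/(N_A·a³) = 4 × 86.10 / (6.022 × 10²³ × 8.872 × 10^-23) = 6.446 g/cm³.

6.45 g/cm³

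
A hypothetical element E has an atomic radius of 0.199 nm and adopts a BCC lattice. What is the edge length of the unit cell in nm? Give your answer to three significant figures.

0.460 nm

In a BCC lattice, atoms touch along the body diagonal, so √3·a = 4r.
a = 4r/√3 = 4 × 0.199 / 1.7321 = 0.460 nm.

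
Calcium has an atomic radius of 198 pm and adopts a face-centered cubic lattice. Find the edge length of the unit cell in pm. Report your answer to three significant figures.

560 pm

In an FCC lattice, atoms touch along the face diagonal, so √2·a = 4r.
a = 4r/√2 = 4 × 198 / 1.4142 = 560 pm.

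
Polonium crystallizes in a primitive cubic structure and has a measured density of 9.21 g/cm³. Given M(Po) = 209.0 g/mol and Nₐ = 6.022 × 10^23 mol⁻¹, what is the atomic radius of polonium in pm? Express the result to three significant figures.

For a simple cubic cell (Z = 1), a³ = Z·M/(N_A·ρ) = 1 × 209.0 / (6.022 × 10²³ × 9.210) = 3.768 × 10^-23 cm³, so a = 3.353 × 10^-8 cm = 335.3 pm.
Atoms touch along the cell edge, so a = 2r, so r = 0.5000 × a = 168 pm.

168 pm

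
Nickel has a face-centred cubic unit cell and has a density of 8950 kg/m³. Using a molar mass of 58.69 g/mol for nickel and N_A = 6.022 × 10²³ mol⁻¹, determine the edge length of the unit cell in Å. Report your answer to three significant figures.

With Z = 4 atoms per FCC cell, a³ = Z·M/(N_A·ρ) = 4 × 58.69 / (6.022 × 10²³ × 8.950 g/cm³) = 4.356 × 10^-23 cm³.
a = (4.356 × 10^-23)^(1/3) = 3.518 × 10^-8 cm = 3.52 Å.

3.52 Å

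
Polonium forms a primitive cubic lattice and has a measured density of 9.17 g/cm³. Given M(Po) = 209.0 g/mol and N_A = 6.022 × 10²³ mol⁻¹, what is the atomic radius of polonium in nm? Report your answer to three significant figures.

0.168 nm

For a simple cubic cell (Z = 1), a³ = Z·M/(N_A·ρ) = 1 × 209.0 / (6.022 × 10²³ × 9.170) = 3.785 × 10^-23 cm³, so a = 3.357 × 10^-8 cm = 0.3357 nm.
Atoms touch along the cell edge, so a = 2r, so r = 0.5000 × a = 0.168 nm.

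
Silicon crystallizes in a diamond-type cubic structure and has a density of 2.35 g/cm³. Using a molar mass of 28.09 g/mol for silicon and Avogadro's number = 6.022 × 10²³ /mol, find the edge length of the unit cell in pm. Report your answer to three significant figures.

542 pm

With Z = 8 atoms per diamond cubic cell, a³ = Z·M/(N_A·ρ) = 8 × 28.09 / (6.022 × 10²³ × 2.350 g/cm³) = 1.588 × 10^-22 cm³.
a = (1.588 × 10^-22)^(1/3) = 5.415 × 10^-8 cm = 542 pm.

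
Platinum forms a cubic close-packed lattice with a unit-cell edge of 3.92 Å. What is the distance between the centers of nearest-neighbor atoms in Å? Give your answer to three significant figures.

2.77 Å

In an FCC structure, atoms touch along the face diagonal, so √2·a = 4r; the nearest-neighbor distance equals 2r = 0.7071·a.
d = 0.7071 × 3.92 = 2.77 Å.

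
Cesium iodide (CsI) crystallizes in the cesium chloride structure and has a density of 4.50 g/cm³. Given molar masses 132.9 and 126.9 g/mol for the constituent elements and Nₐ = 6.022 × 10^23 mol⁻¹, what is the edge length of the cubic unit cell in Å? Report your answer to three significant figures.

M(CsI) = 259.8 g/mol; Z = 1 formula unit per cell.
a³ = Z·M/(N_A·ρ) = 1 × 259.8 / (6.022 × 10²³ × 4.50) = 9.587 × 10^-23 cm³, so a = 4.577 × 10^-8 cm = 4.58 Å.

4.58 Å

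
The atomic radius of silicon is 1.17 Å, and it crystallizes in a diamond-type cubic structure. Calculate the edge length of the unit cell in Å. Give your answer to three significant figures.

5.40 Å

In a diamond cubic lattice, nearest neighbors lie along the body diagonal with √3·a = 8r.
a = 8r/√3 = 8 × 1.17 / 1.7321 = 5.40 Å.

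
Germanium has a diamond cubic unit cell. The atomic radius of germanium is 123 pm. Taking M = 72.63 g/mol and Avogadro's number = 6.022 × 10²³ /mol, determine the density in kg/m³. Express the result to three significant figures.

5260 kg/m³

In a diamond cubic lattice, nearest neighbors lie along the body diagonal with √3·a = 8r, giving a = 568.1 pm = 5.681 × 10^-8 cm.
With Z = 8, ρ = Z·M/(N_A·a³) = 8 × 72.63 / (6.022 × 10²³ × 1.834 × 10^-22) = 5.262 g/cm³ = 5260 kg/m³.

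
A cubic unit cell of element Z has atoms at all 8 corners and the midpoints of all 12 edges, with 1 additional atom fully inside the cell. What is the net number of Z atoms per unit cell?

5

Corner atoms are shared by 8 cells (1/8 each), edge atoms by 4 (1/4 each), interior atoms are unshared.
Net atoms = 8 × 1/8 + 12 × 1/4 + 1 = 1 + 3 + 1 = 5.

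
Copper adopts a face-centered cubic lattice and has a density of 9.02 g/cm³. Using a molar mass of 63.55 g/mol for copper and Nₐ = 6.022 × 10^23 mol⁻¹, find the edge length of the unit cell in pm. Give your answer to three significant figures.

360 pm

With Z = 4 atoms per FCC cell, a³ = Z·M/(N_A·ρ) = 4 × 63.55 / (6.022 × 10²³ × 9.020 g/cm³) = 4.680 × 10^-23 cm³.
a = (4.680 × 10^-23)^(1/3) = 3.604 × 10^-8 cm = 360 pm.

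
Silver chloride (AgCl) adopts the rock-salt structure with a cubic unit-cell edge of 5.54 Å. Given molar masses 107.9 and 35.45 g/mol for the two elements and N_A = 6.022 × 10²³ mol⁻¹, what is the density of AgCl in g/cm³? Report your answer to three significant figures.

5.60 g/cm³

The rock-salt structure contains Z = 4 formula units per cell; M(AgCl) = 107.9 + 35.45 = 143.35 g/mol.
a³ = (5.540 × 10^-8 cm)³ = 1.700 × 10^-22 cm³.
ρ = 4 × 143.35 / (6.022 × 10²³ × 1.700 × 10^-22) = 5.600 g/cm³.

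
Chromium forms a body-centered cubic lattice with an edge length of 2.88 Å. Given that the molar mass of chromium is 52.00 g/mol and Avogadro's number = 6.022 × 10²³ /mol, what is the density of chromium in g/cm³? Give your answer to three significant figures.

A BCC unit cell contains Z = 2 atoms.
Cell volume: a³ = (2.88 Å)³ = (2.880 × 10^-8 cm)³ = 2.389 × 10^-23 cm³.
ρ = Z·M/(N_A·a³) = 2 × 52.00 / (6.022 × 10²³ × 2.389 × 10^-23) = 7.230 g/cm³.

7.23 g/cm³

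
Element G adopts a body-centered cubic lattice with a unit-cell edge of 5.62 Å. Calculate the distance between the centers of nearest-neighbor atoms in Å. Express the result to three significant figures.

4.87 Å

In a BCC structure, atoms touch along the body diagonal, so √3·a = 4r; the nearest-neighbor distance equals 2r = 0.8660·a.
d = 0.8660 × 5.62 = 4.87 Å.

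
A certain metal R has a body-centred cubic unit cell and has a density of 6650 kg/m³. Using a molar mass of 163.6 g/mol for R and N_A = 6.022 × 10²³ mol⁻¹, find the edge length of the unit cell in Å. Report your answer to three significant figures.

4.34 Å

With Z = 2 atoms per BCC cell, a³ = Z·M/(N_A·ρ) = 2 × 163.6 / (6.022 × 10²³ × 6.650 g/cm³) = 8.171 × 10^-23 cm³.
a = (8.171 × 10^-23)^(1/3) = 4.339 × 10^-8 cm = 4.34 Å.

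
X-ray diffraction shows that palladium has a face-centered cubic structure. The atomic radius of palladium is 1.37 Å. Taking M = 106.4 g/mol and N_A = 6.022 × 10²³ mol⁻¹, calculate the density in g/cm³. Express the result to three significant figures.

12.1 g/cm³

In an FCC lattice, atoms touch along the face diagonal, so √2·a = 4r, giving a = 3.875 Å = 3.875 × 10^-8 cm.
With Z = 4, ρ = Z·M/(N_A·a³) = 4 × 106.4 / (6.022 × 10²³ × 5.818 × 10^-23) = 12.15 g/cm³.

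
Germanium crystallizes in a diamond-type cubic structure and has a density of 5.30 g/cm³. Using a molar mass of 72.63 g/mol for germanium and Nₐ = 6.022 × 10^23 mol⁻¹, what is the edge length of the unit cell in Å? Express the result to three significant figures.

5.67 Å

With Z = 8 atoms per diamond cubic cell, a³ = Z·M/(N_A·ρ) = 8 × 72.63 / (6.022 × 10²³ × 5.300 g/cm³) = 1.820 × 10^-22 cm³.
a = (1.820 × 10^-22)^(1/3) = 5.668 × 10^-8 cm = 5.67 Å.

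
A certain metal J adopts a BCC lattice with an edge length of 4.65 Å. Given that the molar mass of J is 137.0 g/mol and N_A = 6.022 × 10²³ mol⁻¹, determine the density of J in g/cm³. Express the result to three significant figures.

4.53 g/cm³

A BCC unit cell contains Z = 2 atoms.
Cell volume: a³ = (4.65 Å)³ = (4.650 × 10^-8 cm)³ = 1.005 × 10^-22 cm³.
ρ = Z·M/(N_A·a³) = 2 × 137.0 / (6.022 × 10²³ × 1.005 × 10^-22) = 4.525 g/cm³.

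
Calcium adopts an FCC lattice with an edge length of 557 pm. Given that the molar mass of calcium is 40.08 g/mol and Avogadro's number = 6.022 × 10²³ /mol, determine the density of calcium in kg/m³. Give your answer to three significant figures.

An FCC unit cell contains Z = 4 atoms.
Cell volume: a³ = (557 pm)³ = (5.570 × 10^-8 cm)³ = 1.728 × 10^-22 cm³.
ρ = Z·M/(N_A·a³) = 4 × 40.08 / (6.022 × 10²³ × 1.728 × 10^-22) = 1.541 g/cm³ = 1540 kg/m³.

1540 kg/m³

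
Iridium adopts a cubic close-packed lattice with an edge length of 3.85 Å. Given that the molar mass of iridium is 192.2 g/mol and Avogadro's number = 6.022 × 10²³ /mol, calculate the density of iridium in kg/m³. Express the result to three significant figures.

22400 kg/m³

An FCC unit cell contains Z = 4 atoms.
Cell volume: a³ = (3.85 Å)³ = (3.850 × 10^-8 cm)³ = 5.707 × 10^-23 cm³.
ρ = Z·M/(N_A·a³) = 4 × 192.2 / (6.022 × 10²³ × 5.707 × 10^-23) = 22.37 g/cm³ = 22400 kg/m³.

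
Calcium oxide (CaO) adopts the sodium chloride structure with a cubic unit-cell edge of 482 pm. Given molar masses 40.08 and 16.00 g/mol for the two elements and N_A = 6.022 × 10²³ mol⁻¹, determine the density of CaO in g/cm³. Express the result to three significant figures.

3.33 g/cm³

The sodium chloride structure contains Z = 4 formula units per cell; M(CaO) = 40.08 + 16.00 = 56.08 g/mol.
a³ = (4.820 × 10^-8 cm)³ = 1.120 × 10^-22 cm³.
ρ = 4 × 56.08 / (6.022 × 10²³ × 1.120 × 10^-22) = 3.326 g/cm³.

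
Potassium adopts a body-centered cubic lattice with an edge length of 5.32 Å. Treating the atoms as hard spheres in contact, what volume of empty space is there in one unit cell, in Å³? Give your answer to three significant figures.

In a BCC lattice atoms touch along the body diagonal, so √3·a = 4r, so r = 0.4330a = 2.304 Å.
V_cell = a³ = 150.6 Å³; V_atoms = 2 × (4/3)πr³ = 102.4 Å³.
Empty space = 150.6 − 102.4 = 48.2 Å³.

48.2 Å³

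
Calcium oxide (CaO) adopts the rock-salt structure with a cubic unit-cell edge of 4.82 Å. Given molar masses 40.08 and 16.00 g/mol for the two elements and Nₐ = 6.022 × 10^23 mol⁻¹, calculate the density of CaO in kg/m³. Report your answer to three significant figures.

The rock-salt structure contains Z = 4 formula units per cell; M(CaO) = 40.08 + 16.00 = 56.08 g/mol.
a³ = (4.820 × 10^-8 cm)³ = 1.120 × 10^-22 cm³.
ρ = 4 × 56.08 / (6.022 × 10²³ × 1.120 × 10^-22) = 3.326 g/cm³ = 3330 kg/m³.

3330 kg/m³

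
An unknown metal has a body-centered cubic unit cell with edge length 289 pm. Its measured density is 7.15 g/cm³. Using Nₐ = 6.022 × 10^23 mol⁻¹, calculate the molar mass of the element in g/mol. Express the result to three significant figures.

52.0 g/mol

A BCC cell has Z = 2 atoms; a = 2.890 × 10^-8 cm.
M = ρ·N_A·a³/Z = 7.15 × 6.022 × 10²³ × 2.414 × 10^-23 / 2 = 52.0 g/mol.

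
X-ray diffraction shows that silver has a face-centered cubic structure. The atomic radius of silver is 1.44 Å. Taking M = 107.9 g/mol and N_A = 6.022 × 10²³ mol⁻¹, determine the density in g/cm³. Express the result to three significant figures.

10.6 g/cm³

In an FCC lattice, atoms touch along the face diagonal, so √2·a = 4r, giving a = 4.073 Å = 4.073 × 10^-8 cm.
With Z = 4, ρ = Z·M/(N_A·a³) = 4 × 107.9 / (6.022 × 10²³ × 6.757 × 10^-23) = 10.61 g/cm³.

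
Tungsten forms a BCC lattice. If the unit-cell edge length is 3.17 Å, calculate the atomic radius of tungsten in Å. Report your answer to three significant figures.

1.37 Å

In a BCC lattice, atoms touch along the body diagonal, so √3·a = 4r.
r = √3·a/4 = 1.7321 × 3.17 / 4 = 1.37 Å.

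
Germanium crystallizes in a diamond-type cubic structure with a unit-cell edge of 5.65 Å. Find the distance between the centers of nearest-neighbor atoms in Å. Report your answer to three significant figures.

2.45 Å

In a diamond cubic structure, nearest neighbors lie along the body diagonal with √3·a = 8r; the nearest-neighbor distance equals 2r = 0.4330·a.
d = 0.4330 × 5.65 = 2.45 Å.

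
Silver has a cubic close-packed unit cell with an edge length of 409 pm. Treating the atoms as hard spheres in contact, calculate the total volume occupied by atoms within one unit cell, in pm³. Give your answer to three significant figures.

In an FCC lattice atoms touch along the face diagonal, so √2·a = 4r, so r = 0.3536a = 144.6 pm.
V_atoms = Z × (4/3)πr³ = 4 × (4/3)π × (144.6)³ = 5.07 × 10^7 pm³.

5.07 × 10^7 pm³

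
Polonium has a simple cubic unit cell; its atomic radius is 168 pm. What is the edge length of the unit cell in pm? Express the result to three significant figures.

In a simple cubic lattice, atoms touch along the cell edge, so a = 2r.
a = 2r = 2 × 168 = 336 pm.

336 pm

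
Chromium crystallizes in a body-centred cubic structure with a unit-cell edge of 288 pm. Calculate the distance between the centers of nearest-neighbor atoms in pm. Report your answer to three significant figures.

249 pm

In a BCC structure, atoms touch along the body diagonal, so √3·a = 4r; the nearest-neighbor distance equals 2r = 0.8660·a.
d = 0.8660 × 288 = 249 pm.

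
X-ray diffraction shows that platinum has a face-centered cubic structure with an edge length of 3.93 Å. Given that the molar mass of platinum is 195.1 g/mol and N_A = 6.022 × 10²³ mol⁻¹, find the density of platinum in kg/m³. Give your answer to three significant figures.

21400 kg/m³

An FCC unit cell contains Z = 4 atoms.
Cell volume: a³ = (3.93 Å)³ = (3.930 × 10^-8 cm)³ = 6.070 × 10^-23 cm³.
ρ = Z·M/(N_A·a³) = 4 × 195.1 / (6.022 × 10²³ × 6.070 × 10^-23) = 21.35 g/cm³ = 21400 kg/m³.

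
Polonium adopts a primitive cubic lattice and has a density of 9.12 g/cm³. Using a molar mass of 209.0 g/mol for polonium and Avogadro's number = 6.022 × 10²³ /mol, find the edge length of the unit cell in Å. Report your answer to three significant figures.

With Z = 1 atom per simple cubic cell, a³ = Z·M/(N_A·ρ) = 1 × 209.0 / (6.022 × 10²³ × 9.120 g/cm³) = 3.805 × 10^-23 cm³.
a = (3.805 × 10^-23)^(1/3) = 3.364 × 10^-8 cm = 3.36 Å.

3.36 Å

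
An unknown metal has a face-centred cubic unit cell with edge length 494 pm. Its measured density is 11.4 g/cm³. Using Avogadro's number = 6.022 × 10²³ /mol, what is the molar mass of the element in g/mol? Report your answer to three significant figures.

An FCC cell has Z = 4 atoms; a = 4.940 × 10^-8 cm.
M = ρ·N_A·a³/Z = 11.4 × 6.022 × 10²³ × 1.206 × 10^-22 / 4 = 207 g/mol.

207 g/mol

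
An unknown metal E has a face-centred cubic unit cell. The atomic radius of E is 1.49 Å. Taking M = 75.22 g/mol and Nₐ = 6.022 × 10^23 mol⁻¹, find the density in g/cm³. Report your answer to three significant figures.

In an FCC lattice, atoms touch along the face diagonal, so √2·a = 4r, giving a = 4.214 Å = 4.214 × 10^-8 cm.
With Z = 4, ρ = Z·M/(N_A·a³) = 4 × 75.22 / (6.022 × 10²³ × 7.485 × 10^-23) = 6.675 g/cm³.

6.68 g/cm³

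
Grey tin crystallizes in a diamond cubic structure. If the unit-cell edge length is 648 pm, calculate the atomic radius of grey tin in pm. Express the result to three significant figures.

In a diamond cubic lattice, nearest neighbors lie along the body diagonal with √3·a = 8r.
r = √3·a/8 = 1.7321 × 648 / 8 = 140 pm.

140 pm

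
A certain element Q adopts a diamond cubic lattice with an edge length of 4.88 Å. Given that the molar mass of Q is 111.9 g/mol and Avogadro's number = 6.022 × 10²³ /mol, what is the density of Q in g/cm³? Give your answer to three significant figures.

12.8 g/cm³

A diamond cubic unit cell contains Z = 8 atoms.
Cell volume: a³ = (4.88 Å)³ = (4.880 × 10^-8 cm)³ = 1.162 × 10^-22 cm³.
ρ = Z·M/(N_A·a³) = 8 × 111.9 / (6.022 × 10²³ × 1.162 × 10^-22) = 12.79 g/cm³.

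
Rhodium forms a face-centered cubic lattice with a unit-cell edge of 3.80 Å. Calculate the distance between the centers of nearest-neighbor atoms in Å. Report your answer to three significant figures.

In an FCC structure, atoms touch along the face diagonal, so √2·a = 4r; the nearest-neighbor distance equals 2r = 0.7071·a.
d = 0.7071 × 3.80 = 2.69 Å.

2.69 Å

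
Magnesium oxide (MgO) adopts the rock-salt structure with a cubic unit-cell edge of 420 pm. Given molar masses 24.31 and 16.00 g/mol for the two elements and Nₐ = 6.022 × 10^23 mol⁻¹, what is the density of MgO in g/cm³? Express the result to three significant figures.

The rock-salt structure contains Z = 4 formula units per cell; M(MgO) = 24.31 + 16.00 = 40.31 g/mol.
a³ = (4.200 × 10^-8 cm)³ = 7.409 × 10^-23 cm³.
ρ = 4 × 40.31 / (6.022 × 10²³ × 7.409 × 10^-23) = 3.614 g/cm³.

3.61 g/cm³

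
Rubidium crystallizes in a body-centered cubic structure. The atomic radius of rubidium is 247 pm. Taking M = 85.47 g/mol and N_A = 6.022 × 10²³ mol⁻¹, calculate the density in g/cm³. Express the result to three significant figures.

1.53 g/cm³

In a BCC lattice, atoms touch along the body diagonal, so √3·a = 4r, giving a = 570.4 pm = 5.704 × 10^-8 cm.
With Z = 2, ρ = Z·M/(N_A·a³) = 2 × 85.47 / (6.022 × 10²³ × 1.856 × 10^-22) = 1.529 g/cm³.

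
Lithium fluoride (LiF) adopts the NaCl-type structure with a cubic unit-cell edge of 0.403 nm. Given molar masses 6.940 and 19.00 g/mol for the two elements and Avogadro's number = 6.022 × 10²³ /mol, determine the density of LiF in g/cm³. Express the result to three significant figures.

The NaCl-type structure contains Z = 4 formula units per cell; M(LiF) = 6.940 + 19.00 = 25.94 g/mol.
a³ = (4.030 × 10^-8 cm)³ = 6.545 × 10^-23 cm³.
ρ = 4 × 25.94 / (6.022 × 10²³ × 6.545 × 10^-23) = 2.633 g/cm³.

2.63 g/cm³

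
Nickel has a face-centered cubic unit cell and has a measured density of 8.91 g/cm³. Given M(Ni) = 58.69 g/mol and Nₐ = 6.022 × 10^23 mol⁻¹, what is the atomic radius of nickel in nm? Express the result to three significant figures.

For an FCC cell (Z = 4), a³ = Z·M/(N_A·ρ) = 4 × 58.69 / (6.022 × 10²³ × 8.910) = 4.375 × 10^-23 cm³, so a = 3.524 × 10^-8 cm = 0.3524 nm.
Atoms touch along the face diagonal, so √2·a = 4r, so r = 0.3536 × a = 0.125 nm.

0.125 nm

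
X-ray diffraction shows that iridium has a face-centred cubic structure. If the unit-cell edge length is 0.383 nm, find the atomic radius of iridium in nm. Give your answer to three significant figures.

0.135 nm

In an FCC lattice, atoms touch along the face diagonal, so √2·a = 4r.
r = √2·a/4 = 1.4142 × 0.383 / 4 = 0.135 nm.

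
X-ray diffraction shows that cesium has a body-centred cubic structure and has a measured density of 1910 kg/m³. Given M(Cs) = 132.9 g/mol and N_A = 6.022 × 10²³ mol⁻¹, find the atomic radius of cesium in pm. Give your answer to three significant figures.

For a BCC cell (Z = 2), a³ = Z·M/(N_A·ρ) = 2 × 132.9 / (6.022 × 10²³ × 1.910) = 2.311 × 10^-22 cm³, so a = 6.137 × 10^-8 cm = 613.7 pm.
Atoms touch along the body diagonal, so √3·a = 4r, so r = 0.4330 × a = 266 pm.

266 pm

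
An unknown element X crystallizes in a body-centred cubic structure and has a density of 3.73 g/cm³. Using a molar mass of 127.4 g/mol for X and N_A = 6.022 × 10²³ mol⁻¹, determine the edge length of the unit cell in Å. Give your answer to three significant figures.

With Z = 2 atoms per BCC cell, a³ = Z·M/(N_A·ρ) = 2 × 127.4 / (6.022 × 10²³ × 3.730 g/cm³) = 1.134 × 10^-22 cm³.
a = (1.134 × 10^-22)^(1/3) = 4.841 × 10^-8 cm = 4.84 Å.

4.84 Å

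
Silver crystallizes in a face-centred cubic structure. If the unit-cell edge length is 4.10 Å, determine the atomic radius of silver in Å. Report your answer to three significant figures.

1.45 Å

In an FCC lattice, atoms touch along the face diagonal, so √2·a = 4r.
r = √2·a/4 = 1.4142 × 4.10 / 4 = 1.45 Å.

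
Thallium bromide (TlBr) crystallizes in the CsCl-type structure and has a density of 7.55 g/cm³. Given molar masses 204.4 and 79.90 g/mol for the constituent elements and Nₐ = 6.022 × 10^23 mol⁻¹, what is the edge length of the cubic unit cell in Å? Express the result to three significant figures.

3.97 Å

M(TlBr) = 284.3 g/mol; Z = 1 formula unit per cell.
a³ = Z·M/(N_A·ρ) = 1 × 284.3 / (6.022 × 10²³ × 7.55) = 6.253 × 10^-23 cm³, so a = 3.969 × 10^-8 cm = 3.97 Å.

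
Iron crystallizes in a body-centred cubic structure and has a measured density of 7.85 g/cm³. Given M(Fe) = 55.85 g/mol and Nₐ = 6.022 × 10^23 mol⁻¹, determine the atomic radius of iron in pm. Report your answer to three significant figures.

For a BCC cell (Z = 2), a³ = Z·M/(N_A·ρ) = 2 × 55.85 / (6.022 × 10²³ × 7.850) = 2.363 × 10^-23 cm³, so a = 2.870 × 10^-8 cm = 287.0 pm.
Atoms touch along the body diagonal, so √3·a = 4r, so r = 0.4330 × a = 124 pm.

124 pm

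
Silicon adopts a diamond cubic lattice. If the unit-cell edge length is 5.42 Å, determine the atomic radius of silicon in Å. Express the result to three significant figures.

1.17 Å

In a diamond cubic lattice, nearest neighbors lie along the body diagonal with √3·a = 8r.
r = √3·a/8 = 1.7321 × 5.42 / 8 = 1.17 Å.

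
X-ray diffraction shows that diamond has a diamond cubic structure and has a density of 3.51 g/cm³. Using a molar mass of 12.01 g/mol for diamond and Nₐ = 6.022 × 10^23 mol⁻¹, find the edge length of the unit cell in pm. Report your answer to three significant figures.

With Z = 8 atoms per diamond cubic cell, a³ = Z·M/(N_A·ρ) = 8 × 12.01 / (6.022 × 10²³ × 3.510 g/cm³) = 4.546 × 10^-23 cm³.
a = (4.546 × 10^-23)^(1/3) = 3.569 × 10^-8 cm = 357 pm.

357 pm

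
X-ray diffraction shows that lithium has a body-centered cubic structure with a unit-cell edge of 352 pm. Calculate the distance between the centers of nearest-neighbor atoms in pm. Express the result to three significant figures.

305 pm

In a BCC structure, atoms touch along the body diagonal, so √3·a = 4r; the nearest-neighbor distance equals 2r = 0.8660·a.
d = 0.8660 × 352 = 305 pm.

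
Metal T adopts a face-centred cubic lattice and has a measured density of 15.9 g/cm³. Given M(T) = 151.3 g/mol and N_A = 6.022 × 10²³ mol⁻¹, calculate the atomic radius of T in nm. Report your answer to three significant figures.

0.141 nm

For an FCC cell (Z = 4), a³ = Z·M/(N_A·ρ) = 4 × 151.3 / (6.022 × 10²³ × 15.90) = 6.321 × 10^-23 cm³, so a = 3.983 × 10^-8 cm = 0.3983 nm.
Atoms touch along the face diagonal, so √2·a = 4r, so r = 0.3536 × a = 0.141 nm.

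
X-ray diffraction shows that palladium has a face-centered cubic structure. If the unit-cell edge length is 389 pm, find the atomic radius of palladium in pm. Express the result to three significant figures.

138 pm

In an FCC lattice, atoms touch along the face diagonal, so √2·a = 4r.
r = √2·a/4 = 1.4142 × 389 / 4 = 138 pm.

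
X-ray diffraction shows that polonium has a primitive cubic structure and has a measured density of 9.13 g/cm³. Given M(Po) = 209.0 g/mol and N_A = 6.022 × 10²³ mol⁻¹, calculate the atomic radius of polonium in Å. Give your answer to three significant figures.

1.68 Å

For a simple cubic cell (Z = 1), a³ = Z·M/(N_A·ρ) = 1 × 209.0 / (6.022 × 10²³ × 9.130) = 3.801 × 10^-23 cm³, so a = 3.362 × 10^-8 cm = 3.362 Å.
Atoms touch along the cell edge, so a = 2r, so r = 0.5000 × a = 1.68 Å.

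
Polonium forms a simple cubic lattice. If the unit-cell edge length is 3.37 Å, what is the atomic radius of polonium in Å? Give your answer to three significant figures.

In a simple cubic lattice, atoms touch along the cell edge, so a = 2r.
r = a/2 = 3.37/2 = 1.69 Å.

1.69 Å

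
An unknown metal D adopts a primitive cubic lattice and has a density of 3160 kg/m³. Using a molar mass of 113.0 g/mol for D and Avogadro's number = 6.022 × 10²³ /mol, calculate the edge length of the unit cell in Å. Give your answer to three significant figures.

3.90 Å

With Z = 1 atom per simple cubic cell, a³ = Z·M/(N_A·ρ) = 1 × 113.0 / (6.022 × 10²³ × 3.160 g/cm³) = 5.938 × 10^-23 cm³.
a = (5.938 × 10^-23)^(1/3) = 3.901 × 10^-8 cm = 3.90 Å.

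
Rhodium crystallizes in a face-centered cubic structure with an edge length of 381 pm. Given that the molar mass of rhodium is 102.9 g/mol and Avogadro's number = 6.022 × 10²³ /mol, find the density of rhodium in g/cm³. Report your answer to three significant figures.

12.4 g/cm³

An FCC unit cell contains Z = 4 atoms.
Cell volume: a³ = (381 pm)³ = (3.810 × 10^-8 cm)³ = 5.531 × 10^-23 cm³.
ρ = Z·M/(N_A·a³) = 4 × 102.9 / (6.022 × 10²³ × 5.531 × 10^-23) = 12.36 g/cm³.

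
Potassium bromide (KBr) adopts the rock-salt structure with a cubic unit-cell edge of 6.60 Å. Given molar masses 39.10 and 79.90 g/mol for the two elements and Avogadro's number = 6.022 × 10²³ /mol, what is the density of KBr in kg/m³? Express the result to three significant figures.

2750 kg/m³

The rock-salt structure contains Z = 4 formula units per cell; M(KBr) = 39.10 + 79.90 = 119.0 g/mol.
a³ = (6.600 × 10^-8 cm)³ = 2.875 × 10^-22 cm³.
ρ = 4 × 119.0 / (6.022 × 10²³ × 2.875 × 10^-22) = 2.749 g/cm³ = 2750 kg/m³.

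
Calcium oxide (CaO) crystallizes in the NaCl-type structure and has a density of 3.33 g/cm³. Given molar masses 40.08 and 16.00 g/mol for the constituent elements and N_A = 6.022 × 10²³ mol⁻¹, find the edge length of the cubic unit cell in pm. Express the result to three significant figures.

M(CaO) = 56.08 g/mol; Z = 4 formula units per cell.
a³ = Z·M/(N_A·ρ) = 4 × 56.08 / (6.022 × 10²³ × 3.33) = 1.119 × 10^-22 cm³, so a = 4.818 × 10^-8 cm = 482 pm.

482 pm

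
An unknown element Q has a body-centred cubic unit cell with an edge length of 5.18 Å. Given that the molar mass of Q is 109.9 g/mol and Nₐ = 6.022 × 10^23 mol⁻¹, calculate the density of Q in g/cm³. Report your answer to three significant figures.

2.63 g/cm³

A BCC unit cell contains Z = 2 atoms.
Cell volume: a³ = (5.18 Å)³ = (5.180 × 10^-8 cm)³ = 1.390 × 10^-22 cm³.
ρ = Z·M/(N_A·a³) = 2 × 109.9 / (6.022 × 10²³ × 1.390 × 10^-22) = 2.626 g/cm³.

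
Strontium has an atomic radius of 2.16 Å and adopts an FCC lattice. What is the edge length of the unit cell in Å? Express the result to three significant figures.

In an FCC lattice, atoms touch along the face diagonal, so √2·a = 4r.
a = 4r/√2 = 4 × 2.16 / 1.4142 = 6.11 Å.

6.11 Å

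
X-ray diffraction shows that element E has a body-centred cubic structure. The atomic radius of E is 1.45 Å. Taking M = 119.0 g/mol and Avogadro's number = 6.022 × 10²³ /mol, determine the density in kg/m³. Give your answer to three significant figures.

In a BCC lattice, atoms touch along the body diagonal, so √3·a = 4r, giving a = 3.349 Å = 3.349 × 10^-8 cm.
With Z = 2, ρ = Z·M/(N_A·a³) = 2 × 119.0 / (6.022 × 10²³ × 3.755 × 10^-23) = 10.53 g/cm³ = 10500 kg/m³.

10500 kg/m³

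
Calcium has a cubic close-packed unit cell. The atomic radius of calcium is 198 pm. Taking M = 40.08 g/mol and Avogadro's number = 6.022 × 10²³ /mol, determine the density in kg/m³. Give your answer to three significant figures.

In an FCC lattice, atoms touch along the face diagonal, so √2·a = 4r, giving a = 560.0 pm = 5.600 × 10^-8 cm.
With Z = 4, ρ = Z·M/(N_A·a³) = 4 × 40.08 / (6.022 × 10²³ × 1.756 × 10^-22) = 1.516 g/cm³ = 1520 kg/m³.

1520 kg/m³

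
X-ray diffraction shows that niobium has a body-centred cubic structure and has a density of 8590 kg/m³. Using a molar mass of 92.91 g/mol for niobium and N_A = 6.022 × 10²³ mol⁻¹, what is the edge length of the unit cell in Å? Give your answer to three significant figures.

3.30 Å

With Z = 2 atoms per BCC cell, a³ = Z·M/(N_A·ρ) = 2 × 92.91 / (6.022 × 10²³ × 8.590 g/cm³) = 3.592 × 10^-23 cm³.
a = (3.592 × 10^-23)^(1/3) = 3.300 × 10^-8 cm = 3.30 Å.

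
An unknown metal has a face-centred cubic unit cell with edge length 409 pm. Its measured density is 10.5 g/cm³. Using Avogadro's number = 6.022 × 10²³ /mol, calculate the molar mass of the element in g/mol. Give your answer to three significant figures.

An FCC cell has Z = 4 atoms; a = 4.090 × 10^-8 cm.
M = ρ·N_A·a³/Z = 10.5 × 6.022 × 10²³ × 6.842 × 10^-23 / 4 = 108 g/mol.

108 g/mol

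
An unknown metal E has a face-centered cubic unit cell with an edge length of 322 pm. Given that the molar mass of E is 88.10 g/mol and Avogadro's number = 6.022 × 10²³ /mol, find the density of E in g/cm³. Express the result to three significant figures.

17.5 g/cm³

An FCC unit cell contains Z = 4 atoms.
Cell volume: a³ = (322 pm)³ = (3.220 × 10^-8 cm)³ = 3.339 × 10^-23 cm³.
ρ = Z·M/(N_A·a³) = 4 × 88.10 / (6.022 × 10²³ × 3.339 × 10^-23) = 17.53 g/cm³.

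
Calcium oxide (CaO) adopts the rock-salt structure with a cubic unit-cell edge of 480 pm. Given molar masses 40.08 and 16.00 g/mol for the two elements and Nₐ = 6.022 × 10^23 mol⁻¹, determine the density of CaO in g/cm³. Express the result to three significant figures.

The rock-salt structure contains Z = 4 formula units per cell; M(CaO) = 40.08 + 16.00 = 56.08 g/mol.
a³ = (4.800 × 10^-8 cm)³ = 1.106 × 10^-22 cm³.
ρ = 4 × 56.08 / (6.022 × 10²³ × 1.106 × 10^-22) = 3.368 g/cm³.

3.37 g/cm³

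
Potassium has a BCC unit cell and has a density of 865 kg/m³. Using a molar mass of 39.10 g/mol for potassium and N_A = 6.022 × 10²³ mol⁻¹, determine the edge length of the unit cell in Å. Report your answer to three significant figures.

With Z = 2 atoms per BCC cell, a³ = Z·M/(N_A·ρ) = 2 × 39.10 / (6.022 × 10²³ × 0.8650 g/cm³) = 1.501 × 10^-22 cm³.
a = (1.501 × 10^-22)^(1/3) = 5.315 × 10^-8 cm = 5.31 Å.

5.31 Å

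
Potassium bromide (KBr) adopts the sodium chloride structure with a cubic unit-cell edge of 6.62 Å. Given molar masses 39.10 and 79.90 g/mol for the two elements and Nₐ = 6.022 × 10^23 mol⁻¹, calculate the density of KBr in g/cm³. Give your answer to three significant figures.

2.72 g/cm³

The sodium chloride structure contains Z = 4 formula units per cell; M(KBr) = 39.10 + 79.90 = 119.0 g/mol.
a³ = (6.620 × 10^-8 cm)³ = 2.901 × 10^-22 cm³.
ρ = 4 × 119.0 / (6.022 × 10²³ × 2.901 × 10^-22) = 2.725 g/cm³.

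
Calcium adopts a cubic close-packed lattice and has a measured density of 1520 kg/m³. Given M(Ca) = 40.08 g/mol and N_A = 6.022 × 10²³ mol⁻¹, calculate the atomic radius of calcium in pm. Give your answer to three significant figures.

For an FCC cell (Z = 4), a³ = Z·M/(N_A·ρ) = 4 × 40.08 / (6.022 × 10²³ × 1.520) = 1.751 × 10^-22 cm³, so a = 5.595 × 10^-8 cm = 559.5 pm.
Atoms touch along the face diagonal, so √2·a = 4r, so r = 0.3536 × a = 198 pm.

198 pm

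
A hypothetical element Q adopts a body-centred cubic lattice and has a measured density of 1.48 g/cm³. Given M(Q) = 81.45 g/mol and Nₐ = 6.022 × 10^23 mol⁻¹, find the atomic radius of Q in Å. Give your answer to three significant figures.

2.46 Å

For a BCC cell (Z = 2), a³ = Z·M/(N_A·ρ) = 2 × 81.45 / (6.022 × 10²³ × 1.480) = 1.828 × 10^-22 cm³, so a = 5.675 × 10^-8 cm = 5.675 Å.
Atoms touch along the body diagonal, so √3·a = 4r, so r = 0.4330 × a = 2.46 Å.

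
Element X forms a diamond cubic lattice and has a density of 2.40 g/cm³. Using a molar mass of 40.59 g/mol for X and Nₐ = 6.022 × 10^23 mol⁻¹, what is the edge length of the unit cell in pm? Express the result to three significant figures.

608 pm

With Z = 8 atoms per diamond cubic cell, a³ = Z·M/(N_A·ρ) = 8 × 40.59 / (6.022 × 10²³ × 2.400 g/cm³) = 2.247 × 10^-22 cm³.
a = (2.247 × 10^-22)^(1/3) = 6.079 × 10^-8 cm = 608 pm.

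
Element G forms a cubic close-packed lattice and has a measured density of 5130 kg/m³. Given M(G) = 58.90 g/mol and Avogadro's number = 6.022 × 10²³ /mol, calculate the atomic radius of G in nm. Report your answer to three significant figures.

0.150 nm

For an FCC cell (Z = 4), a³ = Z·M/(N_A·ρ) = 4 × 58.90 / (6.022 × 10²³ × 5.130) = 7.626 × 10^-23 cm³, so a = 4.241 × 10^-8 cm = 0.4241 nm.
Atoms touch along the face diagonal, so √2·a = 4r, so r = 0.3536 × a = 0.150 nm.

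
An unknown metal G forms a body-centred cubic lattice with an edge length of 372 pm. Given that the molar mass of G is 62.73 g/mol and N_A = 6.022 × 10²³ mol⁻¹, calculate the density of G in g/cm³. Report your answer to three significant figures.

A BCC unit cell contains Z = 2 atoms.
Cell volume: a³ = (372 pm)³ = (3.720 × 10^-8 cm)³ = 5.148 × 10^-23 cm³.
ρ = Z·M/(N_A·a³) = 2 × 62.73 / (6.022 × 10²³ × 5.148 × 10^-23) = 4.047 g/cm³.

4.05 g/cm³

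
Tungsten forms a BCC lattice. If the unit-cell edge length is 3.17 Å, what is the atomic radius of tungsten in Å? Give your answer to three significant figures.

1.37 Å

In a BCC lattice, atoms touch along the body diagonal, so √3·a = 4r.
r = √3·a/4 = 1.7321 × 3.17 / 4 = 1.37 Å.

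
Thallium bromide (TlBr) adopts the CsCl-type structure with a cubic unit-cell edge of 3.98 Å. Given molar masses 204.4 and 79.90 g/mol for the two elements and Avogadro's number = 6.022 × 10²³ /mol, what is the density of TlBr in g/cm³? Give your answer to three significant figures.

The CsCl-type structure contains Z = 1 formula unit per cell; M(TlBr) = 204.4 + 79.90 = 284.3 g/mol.
a³ = (3.980 × 10^-8 cm)³ = 6.304 × 10^-23 cm³.
ρ = 1 × 284.3 / (6.022 × 10²³ × 6.304 × 10^-23) = 7.488 g/cm³.

7.49 g/cm³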